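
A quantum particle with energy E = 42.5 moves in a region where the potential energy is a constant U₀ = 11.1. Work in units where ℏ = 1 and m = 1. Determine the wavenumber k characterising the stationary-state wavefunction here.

k = 7.92

With E > U₀ the solution is oscillatory, ψ ∝ e^{±ikx} with k = √(2m(E − U₀))/ℏ.
k = √(2 × 1 × 31.4) = 7.925.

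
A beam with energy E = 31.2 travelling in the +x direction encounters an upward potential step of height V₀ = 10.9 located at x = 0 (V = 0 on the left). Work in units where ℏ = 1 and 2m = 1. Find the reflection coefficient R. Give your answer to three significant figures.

R = 0.0115

The wavenumbers are k₁ = √(2mE)/ℏ = 5.586 on the left and k₂ = √(2m(E − V₀))/ℏ = 4.506 on the right.
Matching ψ and ψ′ at x = 0 gives r = (k₁ − k₂)/(k₁ + k₂), so R = r² = 0.01146 and T = 1 − R = 0.9885.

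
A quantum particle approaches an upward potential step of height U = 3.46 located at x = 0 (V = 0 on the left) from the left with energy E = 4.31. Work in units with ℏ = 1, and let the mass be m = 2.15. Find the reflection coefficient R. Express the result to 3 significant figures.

On each side the TISE gives plane waves with k = √(2m(E − V))/ℏ: k₁ = √(2·2.15·4.31) = 4.305, k₂ = √(2·2.15·0.85) = 1.912.
Continuity of ψ and ψ′ at the step yields the reflection amplitude r = (k₁ − k₂)/(k₁ + k₂) = 0.3850; thus R = |r|² = 0.1482, T = 0.8518.

R = 0.148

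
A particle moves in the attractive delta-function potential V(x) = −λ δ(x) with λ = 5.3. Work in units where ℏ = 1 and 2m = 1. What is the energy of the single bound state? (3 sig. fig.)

For x ≠ 0 the bound state is ψ ∝ e^{−κ|x|}; integrating the TISE across the delta gives the cusp condition 2κ = 2mλ/ℏ², so κ = 2.650.
Then E = −ℏ²κ²/(2m) = −mλ²/(2ℏ²) = -7.023.

E = -7.02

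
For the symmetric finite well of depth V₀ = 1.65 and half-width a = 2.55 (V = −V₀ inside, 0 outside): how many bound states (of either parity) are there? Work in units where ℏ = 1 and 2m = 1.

N = 3

Define the well-strength parameter z₀ = (a/ℏ)√(2mV₀) = 2.55 × √(2·0.5·1.65) = 3.276.
The even/odd transcendental equations gain one root per π/2 in z₀, giving N = 1 + ⌊2z₀/π⌋ = 1 + ⌊2.085⌋ = 3.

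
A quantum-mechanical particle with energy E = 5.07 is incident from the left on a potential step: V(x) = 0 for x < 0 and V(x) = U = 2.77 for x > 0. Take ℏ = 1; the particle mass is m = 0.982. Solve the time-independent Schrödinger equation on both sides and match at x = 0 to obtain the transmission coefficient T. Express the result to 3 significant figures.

T = 0.962

The wavenumbers are k₁ = √(2mE)/ℏ = 3.156 on the left and k₂ = √(2m(E − U))/ℏ = 2.125 on the right.
Matching ψ and ψ′ at x = 0 gives r = (k₁ − k₂)/(k₁ + k₂), so R = r² = 0.03805 and T = 1 − R = 0.9619.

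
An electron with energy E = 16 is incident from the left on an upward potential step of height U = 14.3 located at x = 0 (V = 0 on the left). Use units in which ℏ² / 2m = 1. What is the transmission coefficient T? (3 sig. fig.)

On each side the TISE gives plane waves with k = √(2m(E − V))/ℏ: k₁ = √(2·½·16) = 4.000, k₂ = √(2·½·1.7) = 1.304.
Continuity of ψ and ψ′ at the step yields the reflection amplitude r = (k₁ − k₂)/(k₁ + k₂) = 0.5083; thus R = |r|² = 0.2584, T = 0.7416.

T = 0.742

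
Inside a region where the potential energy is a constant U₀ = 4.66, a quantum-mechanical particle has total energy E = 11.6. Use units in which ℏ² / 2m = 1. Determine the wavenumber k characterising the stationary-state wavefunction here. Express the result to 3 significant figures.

k = 2.63

With E > U₀ the solution is oscillatory, ψ ∝ e^{±ikx} with k = √(2m(E − U₀))/ℏ.
k = √(2 × 0.5 × 6.94) = 2.634.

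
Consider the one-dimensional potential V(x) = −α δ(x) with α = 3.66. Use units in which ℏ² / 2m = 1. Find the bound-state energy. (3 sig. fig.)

E = -3.35

The bound state is ψ(x) = √κ e^{−κ|x|}. The derivative jump ψ'(0⁺) − ψ'(0⁻) = −(2mα/ℏ²)ψ(0) fixes κ = mα/ℏ² = 1.830.
Then E = −ℏ²κ²/(2m) = −mα²/(2ℏ²) = -3.349.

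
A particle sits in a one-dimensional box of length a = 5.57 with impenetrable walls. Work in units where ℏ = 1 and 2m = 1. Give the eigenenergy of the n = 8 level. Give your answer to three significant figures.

E = 20.4

The infinite-well eigenfunctions ψ_n = √(2/a) sin(nπx/a) vanish at both walls, giving E_n = n²π²ℏ²/(2ma²).
E_8 = 8² × π² / (2 × 0.5 × 5.57²) = 20.36.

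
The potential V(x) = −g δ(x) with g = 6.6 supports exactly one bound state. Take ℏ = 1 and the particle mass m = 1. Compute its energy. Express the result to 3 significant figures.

The bound state is ψ(x) = √κ e^{−κ|x|}. The derivative jump ψ'(0⁺) − ψ'(0⁻) = −(2mg/ℏ²)ψ(0) fixes κ = mg/ℏ² = 6.600.
Then E = −ℏ²κ²/(2m) = −mg²/(2ℏ²) = -21.78.

E = -21.8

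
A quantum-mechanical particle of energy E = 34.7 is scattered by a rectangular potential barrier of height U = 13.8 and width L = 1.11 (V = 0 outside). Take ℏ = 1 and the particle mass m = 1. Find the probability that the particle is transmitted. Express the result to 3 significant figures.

T = 0.962

E > U: inside the barrier k₂ = √(2m(E − U))/ℏ = 6.465, k₂L = 7.176.
T = [1 + U² sin²(k₂L) / (4E(E − U))]⁻¹ = 1/1.040 = 0.962.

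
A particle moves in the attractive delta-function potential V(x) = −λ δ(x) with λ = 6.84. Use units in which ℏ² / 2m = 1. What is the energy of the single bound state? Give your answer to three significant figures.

E = -11.7

For x ≠ 0 the bound state is ψ ∝ e^{−κ|x|}; integrating the TISE across the delta gives the cusp condition 2κ = 2mλ/ℏ², so κ = 3.420.
Then E = −ℏ²κ²/(2m) = −mλ²/(2ℏ²) = -11.70.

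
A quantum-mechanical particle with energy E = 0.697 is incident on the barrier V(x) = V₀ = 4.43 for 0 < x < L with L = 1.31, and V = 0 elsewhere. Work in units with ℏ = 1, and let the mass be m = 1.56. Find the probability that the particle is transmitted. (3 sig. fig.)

T = 0.000278

E < V₀: inside the barrier ψ ∝ e^{±κx} with κ = √(2m(V₀ − E))/ℏ = 3.413.
κL = 4.471, sinh(κL) = 43.70.
Matching ψ, ψ′ at both faces gives T = [1 + V₀² sinh²(κL) / (4E(V₀ − E))]⁻¹ = 1/3603 = 0.000278.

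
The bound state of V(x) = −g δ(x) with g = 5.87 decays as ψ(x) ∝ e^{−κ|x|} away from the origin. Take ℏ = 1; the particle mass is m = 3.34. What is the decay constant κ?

κ = 19.6

Integrate −(ℏ²/2m)ψ'' − gδ(x)ψ = Eψ from −ε to +ε: the ψ'' term gives ψ'(0⁺) − ψ'(0⁻) and the δ term gives −(2mg/ℏ²)ψ(0).
With ψ ∝ e^{−κ|x|} this yields −2κ = −2mg/ℏ², so κ = mg/ℏ² = 19.61.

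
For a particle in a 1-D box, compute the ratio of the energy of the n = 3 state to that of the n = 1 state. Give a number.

E_n = n²π²ℏ²/(2mL²) so the ratio is n₂²/n₁² = 9/1 = 9.

9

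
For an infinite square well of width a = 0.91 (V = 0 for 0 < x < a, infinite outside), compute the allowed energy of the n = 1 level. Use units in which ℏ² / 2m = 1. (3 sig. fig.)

E = 11.9

The infinite-well eigenfunctions ψ_n = √(2/a) sin(nπx/a) vanish at both walls, giving E_n = n²π²ℏ²/(2ma²).
E_1 = 1² × π² / (2 × 0.5 × 0.91²) = 11.92.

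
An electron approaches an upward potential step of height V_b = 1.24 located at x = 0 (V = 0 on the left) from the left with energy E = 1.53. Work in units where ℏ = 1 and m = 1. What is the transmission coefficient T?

The wavenumbers are k₁ = √(2mE)/ℏ = 1.749 on the left and k₂ = √(2m(E − V_b))/ℏ = 0.7616 on the right.
Matching ψ and ψ′ at x = 0 gives r = (k₁ − k₂)/(k₁ + k₂), so R = r² = 0.1547 and T = 1 − R = 0.8453.

T = 0.845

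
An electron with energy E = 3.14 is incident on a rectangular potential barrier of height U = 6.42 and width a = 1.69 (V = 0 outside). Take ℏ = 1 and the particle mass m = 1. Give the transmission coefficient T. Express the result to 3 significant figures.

Since E < U the interior solution is evanescent with decay constant κ = √(2m(U − E))/ℏ = 2.561.
κa = 4.329, sinh(κa) = 37.91.
Matching ψ, ψ′ at both faces gives T = [1 + U² sinh²(κa) / (4E(U − E))]⁻¹ = 1/1439 = 0.000695.

T = 0.000695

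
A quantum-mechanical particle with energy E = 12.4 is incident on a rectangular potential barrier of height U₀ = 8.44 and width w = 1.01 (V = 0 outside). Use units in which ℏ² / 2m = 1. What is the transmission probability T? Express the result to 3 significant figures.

T = 0.771

E > U₀: inside the barrier k₂ = √(2m(E − U₀))/ℏ = 1.990, k₂w = 2.010.
T = [1 + U₀² sin²(k₂w) / (4E(E − U₀))]⁻¹ = 1/1.297 = 0.771.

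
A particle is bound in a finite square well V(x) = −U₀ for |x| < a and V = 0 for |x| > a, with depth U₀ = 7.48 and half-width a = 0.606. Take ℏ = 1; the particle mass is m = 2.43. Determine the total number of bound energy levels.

Define the well-strength parameter z₀ = (a/ℏ)√(2mU₀) = 0.606 × √(2·2.43·7.48) = 3.654.
The even/odd transcendental equations gain one root per π/2 in z₀, giving N = 1 + ⌊2z₀/π⌋ = 1 + ⌊2.326⌋ = 3.

N = 3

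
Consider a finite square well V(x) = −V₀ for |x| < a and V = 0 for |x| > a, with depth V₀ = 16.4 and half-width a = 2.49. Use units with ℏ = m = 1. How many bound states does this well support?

N = 10

The dimensionless depth is z₀ = a√(2mV₀)/ℏ = 2.49 × √(32.80) = 14.26.
The even/odd transcendental equations gain one root per π/2 in z₀, giving N = 1 + ⌊2z₀/π⌋ = 1 + ⌊9.079⌋ = 10.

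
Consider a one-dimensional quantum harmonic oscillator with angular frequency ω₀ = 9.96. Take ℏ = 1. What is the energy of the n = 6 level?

E = 64.7

Using E_n = (n + ½)ℏω₀: E_6 = 6.5 × 9.96 = 64.74.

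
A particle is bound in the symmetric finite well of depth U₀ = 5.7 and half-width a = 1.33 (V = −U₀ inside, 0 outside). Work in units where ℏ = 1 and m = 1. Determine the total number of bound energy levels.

N = 3

The dimensionless depth is z₀ = a√(2mU₀)/ℏ = 1.33 × √(11.40) = 4.491.
The even/odd transcendental equations gain one root per π/2 in z₀, giving N = 1 + ⌊2z₀/π⌋ = 1 + ⌊2.859⌋ = 3.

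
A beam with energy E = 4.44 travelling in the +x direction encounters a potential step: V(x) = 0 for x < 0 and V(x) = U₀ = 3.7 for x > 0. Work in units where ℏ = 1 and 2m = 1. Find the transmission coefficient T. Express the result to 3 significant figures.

T = 0.823

The wavenumbers are k₁ = √(2mE)/ℏ = 2.107 on the left and k₂ = √(2m(E − U₀))/ℏ = 0.8602 on the right.
Continuity of ψ and ψ′ at the step yields the reflection amplitude r = (k₁ − k₂)/(k₁ + k₂) = 0.4202; thus R = |r|² = 0.1766, T = 0.8234.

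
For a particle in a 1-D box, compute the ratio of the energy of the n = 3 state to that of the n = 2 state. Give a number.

E_n = n²π²ℏ²/(2mL²) so the ratio is n₂²/n₁² = 9/4 = 2.25.

2.25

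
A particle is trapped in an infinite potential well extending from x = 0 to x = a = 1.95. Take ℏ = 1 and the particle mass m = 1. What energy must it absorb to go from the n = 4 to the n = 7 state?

ΔE = 42.8

E_n = n²π²ℏ²/(2ma²), so ΔE = (7² − 4²) π²ℏ²/(2ma²).
ΔE = 33 × π² / (2 × 1 × 1.95²) = 42.83.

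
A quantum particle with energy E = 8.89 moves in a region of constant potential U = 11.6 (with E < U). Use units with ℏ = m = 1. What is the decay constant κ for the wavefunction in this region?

Since E < U the TISE in this region is ψ'' = κ²ψ with κ = √(2m(U − E))/ℏ.
κ = √(2 × 1 × 2.71) = 2.328.

κ = 2.33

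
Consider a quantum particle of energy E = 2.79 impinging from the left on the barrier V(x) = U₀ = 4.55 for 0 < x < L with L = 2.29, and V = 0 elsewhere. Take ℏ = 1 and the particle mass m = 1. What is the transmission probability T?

Since E < U₀ the interior solution is evanescent with decay constant κ = √(2m(U₀ − E))/ℏ = 1.876.
κL = 4.296, sinh(κL) = 36.71.
Matching ψ, ψ′ at both faces gives T = [1 + U₀² sinh²(κL) / (4E(U₀ − E))]⁻¹ = 1/1422 = 0.000703.

T = 0.000703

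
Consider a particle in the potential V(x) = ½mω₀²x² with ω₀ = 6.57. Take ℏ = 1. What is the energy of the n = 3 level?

E = 23.0

Using E_n = (n + ½)ℏω₀: E_3 = 3.5 × 6.57 = 23.00.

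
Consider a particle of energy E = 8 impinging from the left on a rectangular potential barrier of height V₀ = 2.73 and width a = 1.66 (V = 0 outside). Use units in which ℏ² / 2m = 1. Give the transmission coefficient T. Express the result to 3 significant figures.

T = 0.983

E > V₀: inside the barrier k₂ = √(2m(E − V₀))/ℏ = 2.296, k₂a = 3.811.
T = [1 + V₀² sin²(k₂a) / (4E(E − V₀))]⁻¹ = 1/1.017 = 0.983.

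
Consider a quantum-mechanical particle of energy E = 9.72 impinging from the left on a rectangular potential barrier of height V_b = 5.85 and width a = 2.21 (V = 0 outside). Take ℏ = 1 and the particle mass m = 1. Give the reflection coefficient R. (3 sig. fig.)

Above the barrier the interior wavenumber is k₂ = √(2m(E − V_b))/ℏ = 2.782, giving phase k₂a = 6.148.
T = [1 + V_b² sin²(k₂a) / (4E(E − V_b))]⁻¹ = 1/1.004 = 0.996.
R = 1 − T = 0.00409.

R = 0.00409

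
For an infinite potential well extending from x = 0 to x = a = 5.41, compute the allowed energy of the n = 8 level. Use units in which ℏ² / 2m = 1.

The infinite-well eigenfunctions ψ_n = √(2/a) sin(nπx/a) vanish at both walls, giving E_n = n²π²ℏ²/(2ma²).
E_8 = 8² × π² / (2 × 0.5 × 5.41²) = 21.58.

E = 21.6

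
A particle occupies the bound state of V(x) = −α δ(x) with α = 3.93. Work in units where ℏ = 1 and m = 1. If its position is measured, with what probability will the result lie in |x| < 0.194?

P = 0.782

The normalised bound state is ψ = √κ e^{−κ|x|} with κ = mα/ℏ² = 3.930.
P(|x| < d) = ∫_{−d}^{d} κ e^{−2κ|x|} dx = 1 − e^{−2κd} = 1 − e^{−1.525} = 0.7823.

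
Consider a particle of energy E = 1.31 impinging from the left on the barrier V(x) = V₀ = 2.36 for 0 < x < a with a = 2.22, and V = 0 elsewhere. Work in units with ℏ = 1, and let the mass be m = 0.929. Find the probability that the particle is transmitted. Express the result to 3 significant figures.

T = 0.00798

E < V₀: inside the barrier ψ ∝ e^{±κx} with κ = √(2m(V₀ − E))/ℏ = 1.397.
κa = 3.101, sinh(κa) = 11.09.
Matching ψ, ψ′ at both faces gives T = [1 + V₀² sinh²(κa) / (4E(V₀ − E))]⁻¹ = 1/125.4 = 0.00798.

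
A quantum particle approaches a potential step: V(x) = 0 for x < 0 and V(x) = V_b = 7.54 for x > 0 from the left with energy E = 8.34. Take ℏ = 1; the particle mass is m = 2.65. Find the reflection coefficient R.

R = 0.278

The wavenumbers are k₁ = √(2mE)/ℏ = 6.648 on the left and k₂ = √(2m(E − V_b))/ℏ = 2.059 on the right.
Matching ψ and ψ′ at x = 0 gives r = (k₁ − k₂)/(k₁ + k₂), so R = r² = 0.2778 and T = 1 − R = 0.7222.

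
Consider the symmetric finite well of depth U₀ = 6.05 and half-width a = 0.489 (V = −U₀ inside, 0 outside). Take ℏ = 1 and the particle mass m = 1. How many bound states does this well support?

The dimensionless depth is z₀ = a√(2mU₀)/ℏ = 0.489 × √(12.10) = 1.701.
A new bound state (alternating even/odd) appears each time z₀ passes a multiple of π/2, so N = ⌊2z₀/π⌋ + 1 = ⌊1.083⌋ + 1 = 2.

N = 2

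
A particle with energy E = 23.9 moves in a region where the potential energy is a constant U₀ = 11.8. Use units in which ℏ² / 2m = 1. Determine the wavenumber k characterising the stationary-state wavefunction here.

With E > U₀ the solution is oscillatory, ψ ∝ e^{±ikx} with k = √(2m(E − U₀))/ℏ.
k = √(2 × 0.5 × 12.1) = 3.479.

k = 3.48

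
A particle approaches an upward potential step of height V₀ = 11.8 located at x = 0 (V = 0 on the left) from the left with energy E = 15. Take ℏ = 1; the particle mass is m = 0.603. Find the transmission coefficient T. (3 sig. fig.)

On each side the TISE gives plane waves with k = √(2m(E − V))/ℏ: k₁ = √(2·0.603·15) = 4.253, k₂ = √(2·0.603·3.2) = 1.964.
Matching ψ and ψ′ at x = 0 gives r = (k₁ − k₂)/(k₁ + k₂), so R = r² = 0.1355 and T = 1 − R = 0.8645.

T = 0.865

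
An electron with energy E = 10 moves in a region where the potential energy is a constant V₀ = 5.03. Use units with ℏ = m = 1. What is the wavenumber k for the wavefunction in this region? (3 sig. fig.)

With E > V₀ the solution is oscillatory, ψ ∝ e^{±ikx} with k = √(2m(E − V₀))/ℏ.
k = √(2 × 1 × 4.97) = 3.153.

k = 3.15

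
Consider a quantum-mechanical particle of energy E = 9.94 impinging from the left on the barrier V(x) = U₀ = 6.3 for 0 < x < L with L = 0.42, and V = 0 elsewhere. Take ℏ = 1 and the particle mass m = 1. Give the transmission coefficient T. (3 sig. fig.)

T = 0.816

E > U₀: inside the barrier k₂ = √(2m(E − U₀))/ℏ = 2.698, k₂L = 1.133.
Matching at both interfaces gives T⁻¹ = 1 + U₀² sin²(k₂L) / [4E(E − U₀)] = 1.225, hence T = 0.816.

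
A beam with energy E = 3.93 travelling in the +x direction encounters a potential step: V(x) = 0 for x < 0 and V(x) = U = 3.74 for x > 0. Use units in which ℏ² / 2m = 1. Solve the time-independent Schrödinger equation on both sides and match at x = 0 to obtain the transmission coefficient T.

On each side the TISE gives plane waves with k = √(2m(E − V))/ℏ: k₁ = √(2·½·3.93) = 1.982, k₂ = √(2·½·0.19) = 0.4359.
Matching ψ and ψ′ at x = 0 gives r = (k₁ − k₂)/(k₁ + k₂), so R = r² = 0.4090 and T = 1 − R = 0.5910.

T = 0.591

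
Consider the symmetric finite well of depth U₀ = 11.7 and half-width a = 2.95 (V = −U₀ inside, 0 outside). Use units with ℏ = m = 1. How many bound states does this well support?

The dimensionless depth is z₀ = a√(2mU₀)/ℏ = 2.95 × √(23.40) = 14.27.
The even/odd transcendental equations gain one root per π/2 in z₀, giving N = 1 + ⌊2z₀/π⌋ = 1 + ⌊9.085⌋ = 10.

N = 10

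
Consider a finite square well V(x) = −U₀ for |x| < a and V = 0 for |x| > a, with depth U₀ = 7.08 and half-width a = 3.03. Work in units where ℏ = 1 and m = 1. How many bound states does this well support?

N = 8

The dimensionless depth is z₀ = a√(2mU₀)/ℏ = 3.03 × √(14.16) = 11.40.
A new bound state (alternating even/odd) appears each time z₀ passes a multiple of π/2, so N = ⌊2z₀/π⌋ + 1 = ⌊7.259⌋ + 1 = 8.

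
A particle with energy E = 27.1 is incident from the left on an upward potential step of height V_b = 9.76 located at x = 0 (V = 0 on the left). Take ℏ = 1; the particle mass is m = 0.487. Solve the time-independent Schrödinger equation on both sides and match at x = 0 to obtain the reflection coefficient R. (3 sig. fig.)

R = 0.0124

The wavenumbers are k₁ = √(2mE)/ℏ = 5.138 on the left and k₂ = √(2m(E − V_b))/ℏ = 4.110 on the right.
Continuity of ψ and ψ′ at the step yields the reflection amplitude r = (k₁ − k₂)/(k₁ + k₂) = 0.1112; thus R = |r|² = 0.01236, T = 0.9876.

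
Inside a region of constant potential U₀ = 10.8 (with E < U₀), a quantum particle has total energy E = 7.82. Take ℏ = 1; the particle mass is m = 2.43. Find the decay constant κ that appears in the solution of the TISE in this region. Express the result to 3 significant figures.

Since E < U₀ the TISE in this region is ψ'' = κ²ψ with κ = √(2m(U₀ − E))/ℏ.
κ = √(2 × 2.43 × 2.98) = 3.806.

κ = 3.81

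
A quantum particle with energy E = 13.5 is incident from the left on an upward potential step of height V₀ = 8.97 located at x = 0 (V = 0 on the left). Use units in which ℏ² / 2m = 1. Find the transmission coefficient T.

T = 0.929

On each side the TISE gives plane waves with k = √(2m(E − V))/ℏ: k₁ = √(2·½·13.5) = 3.674, k₂ = √(2·½·4.53) = 2.128.
Continuity of ψ and ψ′ at the step yields the reflection amplitude r = (k₁ − k₂)/(k₁ + k₂) = 0.2664; thus R = |r|² = 0.07097, T = 0.9290.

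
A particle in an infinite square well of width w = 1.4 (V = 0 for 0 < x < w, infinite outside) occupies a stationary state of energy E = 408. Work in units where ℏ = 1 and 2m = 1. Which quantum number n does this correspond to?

n = 9

From E_n = n²π²ℏ²/(2mw²) invert to n = √(2mw²E)/(πℏ).
n = (1.4/π) × √(2 × 0.5 × 408) = 9.001 → n = 9.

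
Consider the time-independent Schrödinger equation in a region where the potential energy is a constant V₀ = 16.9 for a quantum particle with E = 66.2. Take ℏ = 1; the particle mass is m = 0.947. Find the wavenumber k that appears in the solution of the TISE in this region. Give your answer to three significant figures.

k = 9.66

With E > V₀ the solution is oscillatory, ψ ∝ e^{±ikx} with k = √(2m(E − V₀))/ℏ.
k = √(2 × 0.947 × 49.3) = 9.663.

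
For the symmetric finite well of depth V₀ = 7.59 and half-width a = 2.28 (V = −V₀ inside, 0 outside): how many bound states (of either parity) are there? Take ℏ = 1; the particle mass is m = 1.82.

N = 8

The dimensionless depth is z₀ = a√(2mV₀)/ℏ = 2.28 × √(27.63) = 11.98.
The even/odd transcendental equations gain one root per π/2 in z₀, giving N = 1 + ⌊2z₀/π⌋ = 1 + ⌊7.629⌋ = 8.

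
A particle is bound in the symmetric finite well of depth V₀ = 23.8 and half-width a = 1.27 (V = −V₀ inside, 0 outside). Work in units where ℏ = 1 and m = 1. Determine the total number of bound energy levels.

Define the well-strength parameter z₀ = (a/ℏ)√(2mV₀) = 1.27 × √(2·1·23.8) = 8.762.
The even/odd transcendental equations gain one root per π/2 in z₀, giving N = 1 + ⌊2z₀/π⌋ = 1 + ⌊5.578⌋ = 6.

N = 6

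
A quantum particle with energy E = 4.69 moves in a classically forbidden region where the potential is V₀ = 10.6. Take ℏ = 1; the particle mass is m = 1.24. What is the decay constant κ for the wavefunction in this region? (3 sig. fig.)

Since E < V₀ the TISE in this region is ψ'' = κ²ψ with κ = √(2m(V₀ − E))/ℏ.
κ = √(2 × 1.24 × 5.91) = 3.828.

κ = 3.83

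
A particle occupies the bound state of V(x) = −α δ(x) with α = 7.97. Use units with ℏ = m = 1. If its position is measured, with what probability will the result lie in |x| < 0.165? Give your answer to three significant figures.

The normalised bound state is ψ = √κ e^{−κ|x|} with κ = mα/ℏ² = 7.970.
P(|x| < d) = ∫_{−d}^{d} κ e^{−2κ|x|} dx = 1 − e^{−2κd} = 1 − e^{−2.630} = 0.9279.

P = 0.928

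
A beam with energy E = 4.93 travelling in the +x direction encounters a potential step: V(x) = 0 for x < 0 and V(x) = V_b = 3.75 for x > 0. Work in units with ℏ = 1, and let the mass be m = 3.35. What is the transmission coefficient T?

On each side the TISE gives plane waves with k = √(2m(E − V))/ℏ: k₁ = √(2·3.35·4.93) = 5.747, k₂ = √(2·3.35·1.18) = 2.812.
Continuity of ψ and ψ′ at the step yields the reflection amplitude r = (k₁ − k₂)/(k₁ + k₂) = 0.3430; thus R = |r|² = 0.1176, T = 0.8824.

T = 0.882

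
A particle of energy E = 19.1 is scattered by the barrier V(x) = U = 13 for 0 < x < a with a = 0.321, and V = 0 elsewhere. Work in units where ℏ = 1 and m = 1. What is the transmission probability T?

Above the barrier the interior wavenumber is k₂ = √(2m(E − U))/ℏ = 3.493, giving phase k₂a = 1.121.
Matching at both interfaces gives T⁻¹ = 1 + U² sin²(k₂a) / [4E(E − U)] = 1.294, hence T = 0.773.

T = 0.773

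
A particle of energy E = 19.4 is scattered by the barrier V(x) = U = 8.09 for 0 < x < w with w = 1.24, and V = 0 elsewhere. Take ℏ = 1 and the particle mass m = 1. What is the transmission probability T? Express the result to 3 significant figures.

T = 0.990

Above the barrier the interior wavenumber is k₂ = √(2m(E − U))/ℏ = 4.756, giving phase k₂w = 5.898.
T = [1 + U² sin²(k₂w) / (4E(E − U))]⁻¹ = 1/1.011 = 0.990.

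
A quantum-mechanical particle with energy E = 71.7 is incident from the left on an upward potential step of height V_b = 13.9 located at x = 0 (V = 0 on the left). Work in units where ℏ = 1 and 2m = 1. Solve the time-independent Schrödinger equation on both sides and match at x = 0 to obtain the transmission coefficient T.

On each side the TISE gives plane waves with k = √(2m(E − V))/ℏ: k₁ = √(2·½·71.7) = 8.468, k₂ = √(2·½·57.8) = 7.603.
Continuity of ψ and ψ′ at the step yields the reflection amplitude r = (k₁ − k₂)/(k₁ + k₂) = 0.05382; thus R = |r|² = 0.002897, T = 0.9971.

T = 0.997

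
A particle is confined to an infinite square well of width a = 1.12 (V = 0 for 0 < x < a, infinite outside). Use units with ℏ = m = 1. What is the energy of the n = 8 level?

E = 252

Requiring ψ(0) = ψ(a) = 0 quantises k = nπ/a, hence E_n = ℏ²k²/2m = n²π²ℏ²/(2ma²).
E_8 = 8² × π² / (2 × 1 × 1.12²) = 251.8.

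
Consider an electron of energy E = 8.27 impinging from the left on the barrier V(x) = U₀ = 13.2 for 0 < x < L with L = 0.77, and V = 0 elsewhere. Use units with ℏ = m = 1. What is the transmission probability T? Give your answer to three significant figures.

T = 0.0293

E < U₀: inside the barrier ψ ∝ e^{±κx} with κ = √(2m(U₀ − E))/ℏ = 3.140.
κL = 2.418, sinh(κL) = 5.566.
Matching ψ, ψ′ at both faces gives T = [1 + U₀² sinh²(κL) / (4E(U₀ − E))]⁻¹ = 1/34.10 = 0.0293.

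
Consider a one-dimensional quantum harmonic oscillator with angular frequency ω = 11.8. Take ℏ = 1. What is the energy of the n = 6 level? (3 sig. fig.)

E = 76.7

The oscillator eigenvalues are E_n = ℏω(n + ½), so E_6 = 11.8 × 6.5 = 76.70.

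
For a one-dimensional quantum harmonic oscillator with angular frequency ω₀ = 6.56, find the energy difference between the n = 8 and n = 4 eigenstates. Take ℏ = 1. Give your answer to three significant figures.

ΔE = 26.2

E_n = ℏω₀(n + ½), so ΔE = (8 − 4) ℏω₀ = 4 × 6.56 = 26.24.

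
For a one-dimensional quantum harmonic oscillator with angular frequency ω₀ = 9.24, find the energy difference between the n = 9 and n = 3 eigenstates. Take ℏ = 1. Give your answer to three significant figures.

ΔE = 55.4

E_n = ℏω₀(n + ½), so ΔE = (9 − 3) ℏω₀ = 6 × 9.24 = 55.44.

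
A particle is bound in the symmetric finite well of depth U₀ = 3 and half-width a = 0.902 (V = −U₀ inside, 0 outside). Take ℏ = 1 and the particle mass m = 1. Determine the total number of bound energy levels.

N = 2

Define the well-strength parameter z₀ = (a/ℏ)√(2mU₀) = 0.902 × √(2·1·3) = 2.209.
The even/odd transcendental equations gain one root per π/2 in z₀, giving N = 1 + ⌊2z₀/π⌋ = 1 + ⌊1.407⌋ = 2.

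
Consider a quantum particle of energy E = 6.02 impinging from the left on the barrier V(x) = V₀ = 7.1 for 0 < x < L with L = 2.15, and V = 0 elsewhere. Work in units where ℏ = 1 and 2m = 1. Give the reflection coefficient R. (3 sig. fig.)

E < V₀: inside the barrier ψ ∝ e^{±κx} with κ = √(2m(V₀ − E))/ℏ = 1.039.
κL = 2.234, sinh(κL) = 4.617.
The exact tunnelling result is T⁻¹ = 1 + V₀² sinh²(κL) / [4E(V₀ − E)] = 42.31, so T = 0.0236.
R = 1 − T = 0.976.

R = 0.976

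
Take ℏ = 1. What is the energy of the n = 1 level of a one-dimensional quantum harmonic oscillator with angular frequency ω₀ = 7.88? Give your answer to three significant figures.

The oscillator eigenvalues are E_n = ℏω₀(n + ½), so E_1 = 7.88 × 1.5 = 11.82.

E = 11.8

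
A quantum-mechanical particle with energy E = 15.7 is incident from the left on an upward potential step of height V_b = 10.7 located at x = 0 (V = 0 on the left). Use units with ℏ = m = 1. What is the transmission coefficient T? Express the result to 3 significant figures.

The wavenumbers are k₁ = √(2mE)/ℏ = 5.604 on the left and k₂ = √(2m(E − V_b))/ℏ = 3.162 on the right.
Continuity of ψ and ψ′ at the step yields the reflection amplitude r = (k₁ − k₂)/(k₁ + k₂) = 0.2785; thus R = |r|² = 0.07756, T = 0.9224.

T = 0.922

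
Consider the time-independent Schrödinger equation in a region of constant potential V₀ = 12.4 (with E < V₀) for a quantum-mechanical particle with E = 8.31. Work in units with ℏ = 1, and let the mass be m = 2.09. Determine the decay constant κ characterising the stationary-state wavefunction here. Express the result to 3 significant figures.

Since E < V₀ the TISE in this region is ψ'' = κ²ψ with κ = √(2m(V₀ − E))/ℏ.
κ = √(2 × 2.09 × 4.09) = 4.135.

κ = 4.13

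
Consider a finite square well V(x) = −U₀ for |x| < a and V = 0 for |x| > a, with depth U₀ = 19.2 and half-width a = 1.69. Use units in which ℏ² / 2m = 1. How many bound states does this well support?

The dimensionless depth is z₀ = a√(2mU₀)/ℏ = 1.69 × √(19.20) = 7.405.
The even/odd transcendental equations gain one root per π/2 in z₀, giving N = 1 + ⌊2z₀/π⌋ = 1 + ⌊4.714⌋ = 5.

N = 5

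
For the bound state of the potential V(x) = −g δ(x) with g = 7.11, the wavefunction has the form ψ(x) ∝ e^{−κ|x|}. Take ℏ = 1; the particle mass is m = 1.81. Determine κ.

κ = 12.9

Integrate −(ℏ²/2m)ψ'' − gδ(x)ψ = Eψ from −ε to +ε: the ψ'' term gives ψ'(0⁺) − ψ'(0⁻) and the δ term gives −(2mg/ℏ²)ψ(0).
With ψ ∝ e^{−κ|x|} this yields −2κ = −2mg/ℏ², so κ = mg/ℏ² = 12.87.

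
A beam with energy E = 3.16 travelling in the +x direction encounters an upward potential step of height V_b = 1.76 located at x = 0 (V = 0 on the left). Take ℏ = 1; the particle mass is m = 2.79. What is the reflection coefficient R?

R = 0.0403

On each side the TISE gives plane waves with k = √(2m(E − V))/ℏ: k₁ = √(2·2.79·3.16) = 4.199, k₂ = √(2·2.79·1.4) = 2.795.
Matching ψ and ψ′ at x = 0 gives r = (k₁ − k₂)/(k₁ + k₂), so R = r² = 0.04030 and T = 1 − R = 0.9597.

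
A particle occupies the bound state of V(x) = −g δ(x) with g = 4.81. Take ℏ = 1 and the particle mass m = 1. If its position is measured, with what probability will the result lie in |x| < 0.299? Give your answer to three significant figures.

P = 0.944

The normalised bound state is ψ = √κ e^{−κ|x|} with κ = mg/ℏ² = 4.810.
P(|x| < d) = ∫_{−d}^{d} κ e^{−2κ|x|} dx = 1 − e^{−2κd} = 1 − e^{−2.876} = 0.9437.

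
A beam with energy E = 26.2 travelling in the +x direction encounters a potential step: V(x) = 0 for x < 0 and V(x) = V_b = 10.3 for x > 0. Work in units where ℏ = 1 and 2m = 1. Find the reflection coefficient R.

R = 0.0154

The wavenumbers are k₁ = √(2mE)/ℏ = 5.119 on the left and k₂ = √(2m(E − V_b))/ℏ = 3.987 on the right.
Continuity of ψ and ψ′ at the step yields the reflection amplitude r = (k₁ − k₂)/(k₁ + k₂) = 0.1242; thus R = |r|² = 0.01543, T = 0.9846.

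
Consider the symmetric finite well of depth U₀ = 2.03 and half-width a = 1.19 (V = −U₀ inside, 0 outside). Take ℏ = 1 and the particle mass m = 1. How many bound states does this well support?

The dimensionless depth is z₀ = a√(2mU₀)/ℏ = 1.19 × √(4.060) = 2.398.
A new bound state (alternating even/odd) appears each time z₀ passes a multiple of π/2, so N = ⌊2z₀/π⌋ + 1 = ⌊1.526⌋ + 1 = 2.

N = 2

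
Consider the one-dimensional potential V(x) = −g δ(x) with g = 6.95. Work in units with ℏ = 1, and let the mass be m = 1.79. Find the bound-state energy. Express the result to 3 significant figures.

E = -43.2

For x ≠ 0 the bound state is ψ ∝ e^{−κ|x|}; integrating the TISE across the delta gives the cusp condition 2κ = 2mg/ℏ², so κ = 12.44.
Then E = −ℏ²κ²/(2m) = −mg²/(2ℏ²) = -43.23.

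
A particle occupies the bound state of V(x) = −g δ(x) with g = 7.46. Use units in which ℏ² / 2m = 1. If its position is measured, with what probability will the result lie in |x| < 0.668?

P = 0.993

The normalised bound state is ψ = √κ e^{−κ|x|} with κ = mg/ℏ² = 3.730.
P(|x| < d) = ∫_{−d}^{d} κ e^{−2κ|x|} dx = 1 − e^{−2κd} = 1 − e^{−4.983} = 0.9931.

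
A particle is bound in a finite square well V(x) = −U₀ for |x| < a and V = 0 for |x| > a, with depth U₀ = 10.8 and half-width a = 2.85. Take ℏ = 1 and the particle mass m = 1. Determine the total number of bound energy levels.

Define the well-strength parameter z₀ = (a/ℏ)√(2mU₀) = 2.85 × √(2·1·10.8) = 13.25.
A new bound state (alternating even/odd) appears each time z₀ passes a multiple of π/2, so N = ⌊2z₀/π⌋ + 1 = ⌊8.432⌋ + 1 = 9.

N = 9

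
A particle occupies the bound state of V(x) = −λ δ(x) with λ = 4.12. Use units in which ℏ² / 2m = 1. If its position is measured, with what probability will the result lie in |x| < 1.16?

P = 0.992

The normalised bound state is ψ = √κ e^{−κ|x|} with κ = mλ/ℏ² = 2.060.
P(|x| < d) = ∫_{−d}^{d} κ e^{−2κ|x|} dx = 1 − e^{−2κd} = 1 − e^{−4.779} = 0.9916.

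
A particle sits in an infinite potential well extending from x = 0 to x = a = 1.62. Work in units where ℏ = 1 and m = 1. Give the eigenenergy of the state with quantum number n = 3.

Requiring ψ(0) = ψ(a) = 0 quantises k = nπ/a, hence E_n = ℏ²k²/2m = n²π²ℏ²/(2ma²).
E_3 = 3² × π² / (2 × 1 × 1.62²) = 16.92.

E = 16.9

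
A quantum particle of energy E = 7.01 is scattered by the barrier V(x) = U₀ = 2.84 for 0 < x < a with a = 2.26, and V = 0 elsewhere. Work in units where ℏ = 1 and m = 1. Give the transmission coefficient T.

Above the barrier the interior wavenumber is k₂ = √(2m(E − U₀))/ℏ = 2.888, giving phase k₂a = 6.527.
T = [1 + U₀² sin²(k₂a) / (4E(E − U₀))]⁻¹ = 1/1.004 = 0.996.

T = 0.996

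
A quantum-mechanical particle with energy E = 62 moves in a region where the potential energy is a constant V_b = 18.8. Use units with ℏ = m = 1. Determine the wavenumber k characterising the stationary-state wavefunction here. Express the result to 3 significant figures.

k = 9.30

With E > V_b the solution is oscillatory, ψ ∝ e^{±ikx} with k = √(2m(E − V_b))/ℏ.
k = √(2 × 1 × 43.2) = 9.295.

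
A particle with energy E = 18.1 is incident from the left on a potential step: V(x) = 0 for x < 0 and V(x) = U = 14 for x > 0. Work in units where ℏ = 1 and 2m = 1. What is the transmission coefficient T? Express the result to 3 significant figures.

T = 0.874

The wavenumbers are k₁ = √(2mE)/ℏ = 4.254 on the left and k₂ = √(2m(E − U))/ℏ = 2.025 on the right.
Continuity of ψ and ψ′ at the step yields the reflection amplitude r = (k₁ − k₂)/(k₁ + k₂) = 0.3551; thus R = |r|² = 0.1261, T = 0.8739.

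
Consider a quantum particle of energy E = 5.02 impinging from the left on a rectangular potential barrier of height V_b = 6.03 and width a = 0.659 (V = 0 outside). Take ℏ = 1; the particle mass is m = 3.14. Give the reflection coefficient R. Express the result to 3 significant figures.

Since E < V_b the interior solution is evanescent with decay constant κ = √(2m(V_b − E))/ℏ = 2.518.
κa = 1.660, sinh(κa) = 2.534.
The exact tunnelling result is T⁻¹ = 1 + V_b² sinh²(κa) / [4E(V_b − E)] = 12.51, so T = 0.0799.
R = 1 − T = 0.920.

R = 0.920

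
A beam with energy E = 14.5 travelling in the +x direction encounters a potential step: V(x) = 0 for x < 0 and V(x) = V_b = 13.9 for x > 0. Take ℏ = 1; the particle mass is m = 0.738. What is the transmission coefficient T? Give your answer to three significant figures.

On each side the TISE gives plane waves with k = √(2m(E − V))/ℏ: k₁ = √(2·0.738·14.5) = 4.626, k₂ = √(2·0.738·0.6) = 0.9411.
Matching ψ and ψ′ at x = 0 gives r = (k₁ − k₂)/(k₁ + k₂), so R = r² = 0.4382 and T = 1 − R = 0.5618.

T = 0.562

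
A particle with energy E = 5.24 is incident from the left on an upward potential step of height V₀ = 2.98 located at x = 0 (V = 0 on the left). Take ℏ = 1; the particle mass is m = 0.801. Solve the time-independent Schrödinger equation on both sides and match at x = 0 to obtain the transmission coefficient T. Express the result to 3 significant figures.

On each side the TISE gives plane waves with k = √(2m(E − V))/ℏ: k₁ = √(2·0.801·5.24) = 2.897, k₂ = √(2·0.801·2.26) = 1.903.
Matching ψ and ψ′ at x = 0 gives r = (k₁ − k₂)/(k₁ + k₂), so R = r² = 0.04293 and T = 1 − R = 0.9571.

T = 0.957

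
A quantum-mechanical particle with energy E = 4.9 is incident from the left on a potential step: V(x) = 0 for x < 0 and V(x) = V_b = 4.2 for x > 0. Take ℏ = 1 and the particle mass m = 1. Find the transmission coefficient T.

T = 0.796

On each side the TISE gives plane waves with k = √(2m(E − V))/ℏ: k₁ = √(2·1·4.9) = 3.130, k₂ = √(2·1·0.7) = 1.183.
Continuity of ψ and ψ′ at the step yields the reflection amplitude r = (k₁ − k₂)/(k₁ + k₂) = 0.4514; thus R = |r|² = 0.2038, T = 0.7962.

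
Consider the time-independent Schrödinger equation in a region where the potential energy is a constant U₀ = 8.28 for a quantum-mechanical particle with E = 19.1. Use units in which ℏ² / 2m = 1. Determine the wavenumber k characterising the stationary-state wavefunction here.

k = 3.29

With E > U₀ the solution is oscillatory, ψ ∝ e^{±ikx} with k = √(2m(E − U₀))/ℏ.
k = √(2 × 0.5 × 10.82) = 3.289.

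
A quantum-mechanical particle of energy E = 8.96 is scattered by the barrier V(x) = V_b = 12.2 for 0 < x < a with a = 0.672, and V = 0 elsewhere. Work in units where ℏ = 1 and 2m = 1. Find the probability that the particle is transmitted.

T = 0.251

E < V_b: inside the barrier ψ ∝ e^{±κx} with κ = √(2m(V_b − E))/ℏ = 1.800.
κa = 1.210, sinh(κa) = 1.527.
Matching ψ, ψ′ at both faces gives T = [1 + V_b² sinh²(κa) / (4E(V_b − E))]⁻¹ = 1/3.988 = 0.251.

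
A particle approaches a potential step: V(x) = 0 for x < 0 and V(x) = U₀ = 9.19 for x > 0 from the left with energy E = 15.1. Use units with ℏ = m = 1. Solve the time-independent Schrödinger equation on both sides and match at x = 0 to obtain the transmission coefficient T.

On each side the TISE gives plane waves with k = √(2m(E − V))/ℏ: k₁ = √(2·1·15.1) = 5.495, k₂ = √(2·1·5.91) = 3.438.
Continuity of ψ and ψ′ at the step yields the reflection amplitude r = (k₁ − k₂)/(k₁ + k₂) = 0.2303; thus R = |r|² = 0.05304, T = 0.9470.

T = 0.947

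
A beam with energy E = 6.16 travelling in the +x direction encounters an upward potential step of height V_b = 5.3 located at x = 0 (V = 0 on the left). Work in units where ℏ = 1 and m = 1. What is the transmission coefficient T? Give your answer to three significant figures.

T = 0.792

On each side the TISE gives plane waves with k = √(2m(E − V))/ℏ: k₁ = √(2·1·6.16) = 3.510, k₂ = √(2·1·0.86) = 1.311.
Continuity of ψ and ψ′ at the step yields the reflection amplitude r = (k₁ − k₂)/(k₁ + k₂) = 0.4560; thus R = |r|² = 0.2079, T = 0.7921.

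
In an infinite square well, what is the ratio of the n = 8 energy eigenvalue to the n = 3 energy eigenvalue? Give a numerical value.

7.11111

Since E_n ∝ n², the ratio is (8/3)² = 7.11111.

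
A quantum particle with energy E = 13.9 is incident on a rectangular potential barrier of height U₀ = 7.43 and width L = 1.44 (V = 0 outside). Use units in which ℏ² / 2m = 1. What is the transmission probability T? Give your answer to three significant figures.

Above the barrier the interior wavenumber is k₂ = √(2m(E − U₀))/ℏ = 2.544, giving phase k₂L = 3.663.
Matching at both interfaces gives T⁻¹ = 1 + U₀² sin²(k₂L) / [4E(E − U₀)] = 1.038, hence T = 0.963.

T = 0.963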